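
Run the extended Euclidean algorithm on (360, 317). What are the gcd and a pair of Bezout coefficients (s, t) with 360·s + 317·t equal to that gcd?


Euclidean algorithm on (360, 317) — divide until remainder is 0:
  360 = 1 · 317 + 43
  317 = 7 · 43 + 16
  43 = 2 · 16 + 11
  16 = 1 · 11 + 5
  11 = 2 · 5 + 1
  5 = 5 · 1 + 0
gcd(360, 317) = 1.
Track Bezout coefficients alongside the remainders: start with r₀ = 360 = a·1 + b·0 (s = 1, t = 0) and r₁ = 317 = a·0 + b·1 (s = 0, t = 1); each new remainder r_{k+1} = r_{k-1} − q_k·r_k inherits s_{k+1} = s_{k-1} − q_k·s_k, t_{k+1} = t_{k-1} − q_k·t_k, so r_k = a·s_k + b·t_k at every step:
  q = 1: r = 43, s = 1 − 1·0 = 1, t = 0 − 1·1 = -1  (check: 360·1 + 317·(-1) = 43)
  q = 7: r = 16, s = 0 − 7·1 = -7, t = 1 − 7·(-1) = 8  (check: 360·(-7) + 317·8 = 16)
  q = 2: r = 11, s = 1 − 2·(-7) = 15, t = -1 − 2·8 = -17  (check: 360·15 + 317·(-17) = 11)
  q = 1: r = 5, s = -7 − 1·15 = -22, t = 8 − 1·(-17) = 25  (check: 360·(-22) + 317·25 = 5)
  q = 2: r = 1, s = 15 − 2·(-22) = 59, t = -17 − 2·25 = -67  (check: 360·59 + 317·(-67) = 1)
The row with r = 1 (the gcd) gives the Bezout coefficients s = 59, t = -67.
Result: 360 · (59) + 317 · (-67) = 1.

gcd(360, 317) = 1; s = 59, t = -67 (check: 360·59 + 317·(-67) = 1).


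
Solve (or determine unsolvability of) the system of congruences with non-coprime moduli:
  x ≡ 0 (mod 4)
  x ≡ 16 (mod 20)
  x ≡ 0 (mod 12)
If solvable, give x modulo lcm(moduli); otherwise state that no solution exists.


Moduli 4, 20, 12 are not pairwise coprime, so CRT works modulo lcm(m_i) when all pairwise compatibility conditions hold.
Pairwise compatibility: gcd(m_i, m_j) must divide a_i - a_j for every pair.
Merge one congruence at a time:
  Start: x ≡ 0 (mod 4).
  Combine with x ≡ 16 (mod 20): gcd(4, 20) = 4; 16 - 0 = 16, which IS divisible by 4, so compatible.
    Write x = 0 + 4·t and substitute into x ≡ 16 (mod 20): 4·t ≡ 16 − 0 = 16 (mod 20).
    Divide the congruence (and modulus) by g = 4: 1·t ≡ 4 (mod 5).
    So t ≡ 4 (mod 5).
    Then x = 0 + 4·4 = 16, valid modulo lcm(4, 20) = 20: x ≡ 16 (mod 20).
  Combine with x ≡ 0 (mod 12): gcd(20, 12) = 4; 0 - 16 = -16, which IS divisible by 4, so compatible.
    Write x = 16 + 20·t and substitute into x ≡ 0 (mod 12): 20·t ≡ 0 − 16 = -16 (mod 12).
    Divide the congruence (and modulus) by g = 4: 5·t ≡ -4 (mod 3).
    Reduce coefficients mod 3: 2·t ≡ 2 (mod 3).
    The inverse of 2 mod 3 is 2 (since 2·2 = 4 = 1·3 + 1), so t ≡ 2·2 = 4 ≡ 1 (mod 3).
    Then x = 16 + 20·1 = 36, valid modulo lcm(20, 12) = 60: x ≡ 36 (mod 60).
Verify: 36 mod 4 = 0, 36 mod 20 = 16, 36 mod 12 = 0.

x ≡ 36 (mod 60).


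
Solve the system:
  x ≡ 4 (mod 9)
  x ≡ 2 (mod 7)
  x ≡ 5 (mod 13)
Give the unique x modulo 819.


Moduli 9, 7, 13 are pairwise coprime; by CRT there is a unique solution modulo M = 9 · 7 · 13 = 819.
Solve pairwise, accumulating the modulus:
  Start with x ≡ 4 (mod 9).
  Combine with x ≡ 2 (mod 7): since gcd(9, 7) = 1, we get a unique residue mod 63.
    Write x = 4 + 9·t and substitute into x ≡ 2 (mod 7): 9·t ≡ 2 − 4 = -2 (mod 7).
    Reduce coefficients mod 7: 2·t ≡ 5 (mod 7).
    The inverse of 2 mod 7 is 4 (since 2·4 = 8 = 1·7 + 1), so t ≡ 4·5 = 20 ≡ 6 (mod 7).
    Then x = 4 + 9·6 = 58, valid modulo lcm(9, 7) = 63: x ≡ 58 (mod 63).
  Combine with x ≡ 5 (mod 13): since gcd(63, 13) = 1, we get a unique residue mod 819.
    Write x = 58 + 63·t and substitute into x ≡ 5 (mod 13): 63·t ≡ 5 − 58 = -53 (mod 13).
    Reduce coefficients mod 13: 11·t ≡ 12 (mod 13).
    The inverse of 11 mod 13 is 6 (since 11·6 = 66 = 5·13 + 1), so t ≡ 6·12 = 72 ≡ 7 (mod 13).
    Then x = 58 + 63·7 = 499, valid modulo lcm(63, 13) = 819: x ≡ 499 (mod 819).
Verify: 499 mod 9 = 4 ✓, 499 mod 7 = 2 ✓, 499 mod 13 = 5 ✓.

x ≡ 499 (mod 819).


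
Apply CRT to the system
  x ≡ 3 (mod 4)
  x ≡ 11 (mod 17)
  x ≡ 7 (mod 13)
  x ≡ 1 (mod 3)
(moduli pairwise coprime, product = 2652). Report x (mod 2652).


Product of moduli M = 4 · 17 · 13 · 3 = 2652.
Merge one congruence at a time:
  Start: x ≡ 3 (mod 4).
  Combine with x ≡ 11 (mod 17); new modulus lcm = 68.
    Write x = 3 + 4·t and substitute into x ≡ 11 (mod 17): 4·t ≡ 11 − 3 = 8 (mod 17).
    The inverse of 4 mod 17 is 13 (since 4·13 = 52 = 3·17 + 1), so t ≡ 13·8 = 104 ≡ 2 (mod 17).
    Then x = 3 + 4·2 = 11, valid modulo lcm(4, 17) = 68: x ≡ 11 (mod 68).
  Combine with x ≡ 7 (mod 13); new modulus lcm = 884.
    Write x = 11 + 68·t and substitute into x ≡ 7 (mod 13): 68·t ≡ 7 − 11 = -4 (mod 13).
    Reduce coefficients mod 13: 3·t ≡ 9 (mod 13).
    The inverse of 3 mod 13 is 9 (since 3·9 = 27 = 2·13 + 1), so t ≡ 9·9 = 81 ≡ 3 (mod 13).
    Then x = 11 + 68·3 = 215, valid modulo lcm(68, 13) = 884: x ≡ 215 (mod 884).
  Combine with x ≡ 1 (mod 3); new modulus lcm = 2652.
    Write x = 215 + 884·t and substitute into x ≡ 1 (mod 3): 884·t ≡ 1 − 215 = -214 (mod 3).
    Reduce coefficients mod 3: 2·t ≡ 2 (mod 3).
    The inverse of 2 mod 3 is 2 (since 2·2 = 4 = 1·3 + 1), so t ≡ 2·2 = 4 ≡ 1 (mod 3).
    Then x = 215 + 884·1 = 1099, valid modulo lcm(884, 3) = 2652: x ≡ 1099 (mod 2652).
Verify against each original: 1099 mod 4 = 3, 1099 mod 17 = 11, 1099 mod 13 = 7, 1099 mod 3 = 1.

x ≡ 1099 (mod 2652).


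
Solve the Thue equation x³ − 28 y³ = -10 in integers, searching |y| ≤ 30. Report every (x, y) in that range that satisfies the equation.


The equation is x³ - 28y³ = -10. For fixed y, x³ = 28·y³ − 10, so a solution requires the RHS to be a perfect cube.
Strategy: iterate y from -30 to 30, compute RHS = 28·y³ − 10, and check whether it is a (positive or negative) perfect cube.
Check small values of y:
  y = 0: RHS = -10 is not a perfect cube.
  y = 1: RHS = 18 is not a perfect cube.
  y = -1: RHS = -38 is not a perfect cube.
  y = 2: RHS = 214 is not a perfect cube.
  y = -2: RHS = -234 is not a perfect cube.
  y = 3: RHS = 746 is not a perfect cube.
  y = -3: RHS = -766 is not a perfect cube.
Continuing the search up to |y| = 30 finds no solutions either.
No (x, y) in the scanned range satisfies the equation.

No integer solutions with |y| ≤ 30.


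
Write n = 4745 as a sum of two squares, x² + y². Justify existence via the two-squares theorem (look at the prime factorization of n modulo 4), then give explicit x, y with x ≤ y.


Step 1: Factor n = 4745 = 5 · 13 · 73.
Step 2: Check the mod-4 condition on each prime factor: 5 ≡ 1 (mod 4), exponent 1; 13 ≡ 1 (mod 4), exponent 1; 73 ≡ 1 (mod 4), exponent 1.
All primes ≡ 3 (mod 4) appear to even exponent (or don't appear), so by the two-squares theorem n IS expressible as a sum of two squares.
Step 3: Build a representation. Here n = 5 · 13 · 73 is a product of primes ≡ 1 (mod 4). Each prime p ≡ 1 (mod 4) is itself a sum of two squares; find a² by testing p − a² for a perfect square:
  5: 5 − 1² = 4 = 2² ⇒ 5 = 1² + 2².
  13: 13 − 1² = 12, 13 − 2² = 9 = 3² ⇒ 13 = 2² + 3².
  73: 73 − 1² = 72, 73 − 2² = 69, 73 − 3² = 64 = 8² ⇒ 73 = 3² + 8².
  Combine using the Brahmagupta–Fibonacci identity (a² + b²)(c² + d²) = (ac − bd)² + (ad + bc)² = (ac + bd)² + (ad − bc)²:
  5 · 13 = 65: from (1² + 2²)(2² + 3²), take (1·2 − 2·3, 1·3 + 2·2) = (2 − 6, 3 + 4) = (-4, 7); dropping signs (only squares matter) gives (4, 7); check 4² + 7² = 16 + 49 = 65 ✓.
  65 · 73 = 4745: from (4² + 7²)(3² + 8²), take (4·3 − 7·8, 4·8 + 7·3) = (12 − 56, 32 + 21) = (-44, 53); dropping signs (only squares matter) gives (44, 53); check 44² + 53² = 1936 + 2809 = 4745 ✓.
Step 4: Order so x ≤ y and verify: 44² + 53² = 1936 + 2809 = 4745 = n. ✓

n = 4745 = 44² + 53² (one valid representation with x ≤ y).


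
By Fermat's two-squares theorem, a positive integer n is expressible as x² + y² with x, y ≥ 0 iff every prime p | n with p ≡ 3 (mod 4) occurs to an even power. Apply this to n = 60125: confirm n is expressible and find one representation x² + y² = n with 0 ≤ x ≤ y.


Step 1: Factor n = 60125 = 5^3 · 13 · 37.
Step 2: Check the mod-4 condition on each prime factor: 5 ≡ 1 (mod 4), exponent 3; 13 ≡ 1 (mod 4), exponent 1; 37 ≡ 1 (mod 4), exponent 1.
All primes ≡ 3 (mod 4) appear to even exponent (or don't appear), so by the two-squares theorem n IS expressible as a sum of two squares.
Step 3: Build a representation. Group n = k² · m with k = 5 and m = 5 · 13 · 37 = 2405 (a product of primes ≡ 1 (mod 4)); a representation of m scales to one of n via (k·x)² + (k·y)² = k²(x² + y²). Each prime p ≡ 1 (mod 4) is itself a sum of two squares; find a² by testing p − a² for a perfect square:
  5: 5 − 1² = 4 = 2² ⇒ 5 = 1² + 2².
  13: 13 − 1² = 12, 13 − 2² = 9 = 3² ⇒ 13 = 2² + 3².
  37: 37 − 1² = 36 = 6² ⇒ 37 = 1² + 6².
  Combine using the Brahmagupta–Fibonacci identity (a² + b²)(c² + d²) = (ac − bd)² + (ad + bc)² = (ac + bd)² + (ad − bc)²:
  5 · 13 = 65: from (1² + 2²)(2² + 3²), take (1·2 − 2·3, 1·3 + 2·2) = (2 − 6, 3 + 4) = (-4, 7); dropping signs (only squares matter) gives (4, 7); check 4² + 7² = 16 + 49 = 65 ✓.
  65 · 37 = 2405: from (4² + 7²)(1² + 6²), take (4·1 − 7·6, 4·6 + 7·1) = (4 − 42, 24 + 7) = (-38, 31); dropping signs (only squares matter) gives (38, 31); check 38² + 31² = 1444 + 961 = 2405 ✓.
  Scale by k = 5: (5·38, 5·31) = (190, 155).
Step 4: Order so x ≤ y and verify: 155² + 190² = 24025 + 36100 = 60125 = n. ✓

n = 60125 = 155² + 190² (one valid representation with x ≤ y).


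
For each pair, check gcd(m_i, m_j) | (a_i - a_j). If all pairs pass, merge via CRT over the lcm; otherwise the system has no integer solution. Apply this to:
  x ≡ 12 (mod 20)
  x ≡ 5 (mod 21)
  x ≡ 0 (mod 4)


Moduli 20, 21, 4 are not pairwise coprime, so CRT works modulo lcm(m_i) when all pairwise compatibility conditions hold.
Pairwise compatibility: gcd(m_i, m_j) must divide a_i - a_j for every pair.
Merge one congruence at a time:
  Start: x ≡ 12 (mod 20).
  Combine with x ≡ 5 (mod 21): gcd(20, 21) = 1; 5 - 12 = -7, which IS divisible by 1, so compatible.
    Write x = 12 + 20·t and substitute into x ≡ 5 (mod 21): 20·t ≡ 5 − 12 = -7 (mod 21).
    Reduce coefficients mod 21: 20·t ≡ 14 (mod 21).
    The inverse of 20 mod 21 is 20 (since 20·20 = 400 = 19·21 + 1), so t ≡ 20·14 = 280 ≡ 7 (mod 21).
    Then x = 12 + 20·7 = 152, valid modulo lcm(20, 21) = 420: x ≡ 152 (mod 420).
  Combine with x ≡ 0 (mod 4): gcd(420, 4) = 4; 0 - 152 = -152, which IS divisible by 4, so compatible.
    Write x = 152 + 420·t and substitute into x ≡ 0 (mod 4): 420·t ≡ 0 − 152 = -152 (mod 4).
    Divide the congruence (and modulus) by g = 4: 105·t ≡ -38 (mod 1).
    Modulo 1 every t works; take t = 0.
    Then x = 152 + 420·0 = 152, valid modulo lcm(420, 4) = 420: x ≡ 152 (mod 420).
Verify: 152 mod 20 = 12, 152 mod 21 = 5, 152 mod 4 = 0.

x ≡ 152 (mod 420).


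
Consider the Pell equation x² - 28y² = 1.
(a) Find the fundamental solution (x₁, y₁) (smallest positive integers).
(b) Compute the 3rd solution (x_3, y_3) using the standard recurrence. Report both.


Step 1: Find the fundamental solution (x₁, y₁) of x² - 28y² = 1.
  Expand √28 as a continued fraction. a₀ = ⌊√28⌋ = 5; iterate m_{k+1} = d_k·a_k − m_k, d_{k+1} = (28 − m_{k+1}²)/d_k, a_{k+1} = ⌊(a₀ + m_{k+1})/d_{k+1}⌋ (starting m₀ = 0, d₀ = 1), with convergents p_k = a_k·p_{k-1} + p_{k-2}, q_k = a_k·q_{k-1} + q_{k-2} (p₋₁ = 1, q₋₁ = 0):
  k = 0: a₀ = 5; p₀/q₀ = 5/1; p₀² − 28·q₀² = 25 − 28 = -3.
  k = 1: m = 5, d = 3, a = ⌊(5 + 5)/3⌋ = 3; p/q = (3·5 + 1)/(3·1 + 0) = 16/3; p² − 28·q² = 256 − 252 = 4.
  k = 2: m = 4, d = 4, a = ⌊(5 + 4)/4⌋ = 2; p/q = (2·16 + 5)/(2·3 + 1) = 37/7; p² − 28·q² = 1369 − 1372 = -3.
  k = 3: m = 4, d = 3, a = ⌊(5 + 4)/3⌋ = 3; p/q = (3·37 + 16)/(3·7 + 3) = 127/24; p² − 28·q² = 16129 − 16128 = 1.
  The first convergent with p² − 28·q² = 1 gives the fundamental solution (x₁, y₁) = (127, 24).
Step 2: Apply the recurrence (x_{n+1}, y_{n+1}) = (x₁x_n + 28y₁y_n, x₁y_n + y₁x_n) repeatedly.
  From (x_1, y_1) = (127, 24): x_2 = 127·127 + 28·24·24 = 32257; y_2 = 127·24 + 24·127 = 6096.
  From (x_2, y_2) = (32257, 6096): x_3 = 127·32257 + 28·24·6096 = 8193151; y_3 = 127·6096 + 24·32257 = 1548360.
Step 3: Verify x_3² - 28·y_3² = 67127723308801 - 67127723308800 = 1 (should be 1). ✓

(x_1, y_1) = (127, 24); (x_3, y_3) = (8193151, 1548360).


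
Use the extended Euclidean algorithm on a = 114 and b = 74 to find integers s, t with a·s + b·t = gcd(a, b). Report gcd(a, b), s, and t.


Euclidean algorithm on (114, 74) — divide until remainder is 0:
  114 = 1 · 74 + 40
  74 = 1 · 40 + 34
  40 = 1 · 34 + 6
  34 = 5 · 6 + 4
  6 = 1 · 4 + 2
  4 = 2 · 2 + 0
gcd(114, 74) = 2.
Track Bezout coefficients alongside the remainders: start with r₀ = 114 = a·1 + b·0 (s = 1, t = 0) and r₁ = 74 = a·0 + b·1 (s = 0, t = 1); each new remainder r_{k+1} = r_{k-1} − q_k·r_k inherits s_{k+1} = s_{k-1} − q_k·s_k, t_{k+1} = t_{k-1} − q_k·t_k, so r_k = a·s_k + b·t_k at every step:
  q = 1: r = 40, s = 1 − 1·0 = 1, t = 0 − 1·1 = -1  (check: 114·1 + 74·(-1) = 40)
  q = 1: r = 34, s = 0 − 1·1 = -1, t = 1 − 1·(-1) = 2  (check: 114·(-1) + 74·2 = 34)
  q = 1: r = 6, s = 1 − 1·(-1) = 2, t = -1 − 1·2 = -3  (check: 114·2 + 74·(-3) = 6)
  q = 5: r = 4, s = -1 − 5·2 = -11, t = 2 − 5·(-3) = 17  (check: 114·(-11) + 74·17 = 4)
  q = 1: r = 2, s = 2 − 1·(-11) = 13, t = -3 − 1·17 = -20  (check: 114·13 + 74·(-20) = 2)
The row with r = 2 (the gcd) gives the Bezout coefficients s = 13, t = -20.
Result: 114 · (13) + 74 · (-20) = 2.

gcd(114, 74) = 2; s = 13, t = -20 (check: 114·13 + 74·(-20) = 2).


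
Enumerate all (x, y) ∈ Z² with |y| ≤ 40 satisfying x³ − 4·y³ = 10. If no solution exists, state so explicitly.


The equation is x³ - 4y³ = 10. For fixed y, x³ = 4·y³ + 10, so a solution requires the RHS to be a perfect cube.
Strategy: iterate y from -40 to 40, compute RHS = 4·y³ + 10, and check whether it is a (positive or negative) perfect cube.
Check small values of y:
  y = 0: RHS = 10 is not a perfect cube.
  y = 1: RHS = 14 is not a perfect cube.
  y = -1: RHS = 6 is not a perfect cube.
  y = 2: RHS = 42 is not a perfect cube.
  y = -2: RHS = -22 is not a perfect cube.
  y = 3: RHS = 118 is not a perfect cube.
  y = -3: RHS = -98 is not a perfect cube.
Continuing the search up to |y| = 40 finds no solutions either.
No (x, y) in the scanned range satisfies the equation.

No integer solutions with |y| ≤ 40.


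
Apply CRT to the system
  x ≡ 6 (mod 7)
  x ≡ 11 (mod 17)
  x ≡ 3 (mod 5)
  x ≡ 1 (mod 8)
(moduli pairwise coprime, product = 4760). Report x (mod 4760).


Product of moduli M = 7 · 17 · 5 · 8 = 4760.
Merge one congruence at a time:
  Start: x ≡ 6 (mod 7).
  Combine with x ≡ 11 (mod 17); new modulus lcm = 119.
    Write x = 6 + 7·t and substitute into x ≡ 11 (mod 17): 7·t ≡ 11 − 6 = 5 (mod 17).
    The inverse of 7 mod 17 is 5 (since 7·5 = 35 = 2·17 + 1), so t ≡ 5·5 = 25 ≡ 8 (mod 17).
    Then x = 6 + 7·8 = 62, valid modulo lcm(7, 17) = 119: x ≡ 62 (mod 119).
  Combine with x ≡ 3 (mod 5); new modulus lcm = 595.
    Write x = 62 + 119·t and substitute into x ≡ 3 (mod 5): 119·t ≡ 3 − 62 = -59 (mod 5).
    Reduce coefficients mod 5: 4·t ≡ 1 (mod 5).
    The inverse of 4 mod 5 is 4 (since 4·4 = 16 = 3·5 + 1), so t ≡ 4·1 = 4 ≡ 4 (mod 5).
    Then x = 62 + 119·4 = 538, valid modulo lcm(119, 5) = 595: x ≡ 538 (mod 595).
  Combine with x ≡ 1 (mod 8); new modulus lcm = 4760.
    Write x = 538 + 595·t and substitute into x ≡ 1 (mod 8): 595·t ≡ 1 − 538 = -537 (mod 8).
    Reduce coefficients mod 8: 3·t ≡ 7 (mod 8).
    The inverse of 3 mod 8 is 3 (since 3·3 = 9 = 1·8 + 1), so t ≡ 3·7 = 21 ≡ 5 (mod 8).
    Then x = 538 + 595·5 = 3513, valid modulo lcm(595, 8) = 4760: x ≡ 3513 (mod 4760).
Verify against each original: 3513 mod 7 = 6, 3513 mod 17 = 11, 3513 mod 5 = 3, 3513 mod 8 = 1.

x ≡ 3513 (mod 4760).


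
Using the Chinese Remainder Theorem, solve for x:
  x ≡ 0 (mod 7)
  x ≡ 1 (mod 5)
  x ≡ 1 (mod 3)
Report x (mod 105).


Moduli 7, 5, 3 are pairwise coprime; by CRT there is a unique solution modulo M = 7 · 5 · 3 = 105.
Solve pairwise, accumulating the modulus:
  Start with x ≡ 0 (mod 7).
  Combine with x ≡ 1 (mod 5): since gcd(7, 5) = 1, we get a unique residue mod 35.
    Write x = 0 + 7·t and substitute into x ≡ 1 (mod 5): 7·t ≡ 1 − 0 = 1 (mod 5).
    Reduce coefficients mod 5: 2·t ≡ 1 (mod 5).
    The inverse of 2 mod 5 is 3 (since 2·3 = 6 = 1·5 + 1), so t ≡ 3·1 = 3 ≡ 3 (mod 5).
    Then x = 0 + 7·3 = 21, valid modulo lcm(7, 5) = 35: x ≡ 21 (mod 35).
  Combine with x ≡ 1 (mod 3): since gcd(35, 3) = 1, we get a unique residue mod 105.
    Write x = 21 + 35·t and substitute into x ≡ 1 (mod 3): 35·t ≡ 1 − 21 = -20 (mod 3).
    Reduce coefficients mod 3: 2·t ≡ 1 (mod 3).
    The inverse of 2 mod 3 is 2 (since 2·2 = 4 = 1·3 + 1), so t ≡ 2·1 = 2 ≡ 2 (mod 3).
    Then x = 21 + 35·2 = 91, valid modulo lcm(35, 3) = 105: x ≡ 91 (mod 105).
Verify: 91 mod 7 = 0 ✓, 91 mod 5 = 1 ✓, 91 mod 3 = 1 ✓.

x ≡ 91 (mod 105).


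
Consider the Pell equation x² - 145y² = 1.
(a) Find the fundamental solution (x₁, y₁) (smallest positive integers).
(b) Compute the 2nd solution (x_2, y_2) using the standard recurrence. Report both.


Step 1: Find the fundamental solution (x₁, y₁) of x² - 145y² = 1.
  Expand √145 as a continued fraction. a₀ = ⌊√145⌋ = 12; iterate m_{k+1} = d_k·a_k − m_k, d_{k+1} = (145 − m_{k+1}²)/d_k, a_{k+1} = ⌊(a₀ + m_{k+1})/d_{k+1}⌋ (starting m₀ = 0, d₀ = 1), with convergents p_k = a_k·p_{k-1} + p_{k-2}, q_k = a_k·q_{k-1} + q_{k-2} (p₋₁ = 1, q₋₁ = 0):
  k = 0: a₀ = 12; p₀/q₀ = 12/1; p₀² − 145·q₀² = 144 − 145 = -1.
  k = 1: m = 12, d = 1, a = ⌊(12 + 12)/1⌋ = 24; p/q = (24·12 + 1)/(24·1 + 0) = 289/24; p² − 145·q² = 83521 − 83520 = 1.
  The first convergent with p² − 145·q² = 1 gives the fundamental solution (x₁, y₁) = (289, 24).
Step 2: Apply the recurrence (x_{n+1}, y_{n+1}) = (x₁x_n + 145y₁y_n, x₁y_n + y₁x_n) repeatedly.
  From (x_1, y_1) = (289, 24): x_2 = 289·289 + 145·24·24 = 167041; y_2 = 289·24 + 24·289 = 13872.
Step 3: Verify x_2² - 145·y_2² = 27902695681 - 27902695680 = 1 (should be 1). ✓

(x_1, y_1) = (289, 24); (x_2, y_2) = (167041, 13872).


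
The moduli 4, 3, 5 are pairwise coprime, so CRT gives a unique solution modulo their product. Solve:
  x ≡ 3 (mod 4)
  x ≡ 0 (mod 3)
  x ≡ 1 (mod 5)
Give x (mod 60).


Moduli 4, 3, 5 are pairwise coprime; by CRT there is a unique solution modulo M = 4 · 3 · 5 = 60.
Solve pairwise, accumulating the modulus:
  Start with x ≡ 3 (mod 4).
  Combine with x ≡ 0 (mod 3): since gcd(4, 3) = 1, we get a unique residue mod 12.
    Write x = 3 + 4·t and substitute into x ≡ 0 (mod 3): 4·t ≡ 0 − 3 = -3 (mod 3).
    Reduce coefficients mod 3: 1·t ≡ 0 (mod 3).
    So t ≡ 0 (mod 3).
    Then x = 3 + 4·0 = 3, valid modulo lcm(4, 3) = 12: x ≡ 3 (mod 12).
  Combine with x ≡ 1 (mod 5): since gcd(12, 5) = 1, we get a unique residue mod 60.
    Write x = 3 + 12·t and substitute into x ≡ 1 (mod 5): 12·t ≡ 1 − 3 = -2 (mod 5).
    Reduce coefficients mod 5: 2·t ≡ 3 (mod 5).
    The inverse of 2 mod 5 is 3 (since 2·3 = 6 = 1·5 + 1), so t ≡ 3·3 = 9 ≡ 4 (mod 5).
    Then x = 3 + 12·4 = 51, valid modulo lcm(12, 5) = 60: x ≡ 51 (mod 60).
Verify: 51 mod 4 = 3 ✓, 51 mod 3 = 0 ✓, 51 mod 5 = 1 ✓.

x ≡ 51 (mod 60).


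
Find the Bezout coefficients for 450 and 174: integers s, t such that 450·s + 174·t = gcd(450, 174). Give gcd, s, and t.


Euclidean algorithm on (450, 174) — divide until remainder is 0:
  450 = 2 · 174 + 102
  174 = 1 · 102 + 72
  102 = 1 · 72 + 30
  72 = 2 · 30 + 12
  30 = 2 · 12 + 6
  12 = 2 · 6 + 0
gcd(450, 174) = 6.
Track Bezout coefficients alongside the remainders: start with r₀ = 450 = a·1 + b·0 (s = 1, t = 0) and r₁ = 174 = a·0 + b·1 (s = 0, t = 1); each new remainder r_{k+1} = r_{k-1} − q_k·r_k inherits s_{k+1} = s_{k-1} − q_k·s_k, t_{k+1} = t_{k-1} − q_k·t_k, so r_k = a·s_k + b·t_k at every step:
  q = 2: r = 102, s = 1 − 2·0 = 1, t = 0 − 2·1 = -2  (check: 450·1 + 174·(-2) = 102)
  q = 1: r = 72, s = 0 − 1·1 = -1, t = 1 − 1·(-2) = 3  (check: 450·(-1) + 174·3 = 72)
  q = 1: r = 30, s = 1 − 1·(-1) = 2, t = -2 − 1·3 = -5  (check: 450·2 + 174·(-5) = 30)
  q = 2: r = 12, s = -1 − 2·2 = -5, t = 3 − 2·(-5) = 13  (check: 450·(-5) + 174·13 = 12)
  q = 2: r = 6, s = 2 − 2·(-5) = 12, t = -5 − 2·13 = -31  (check: 450·12 + 174·(-31) = 6)
The row with r = 6 (the gcd) gives the Bezout coefficients s = 12, t = -31.
Result: 450 · (12) + 174 · (-31) = 6.

gcd(450, 174) = 6; s = 12, t = -31 (check: 450·12 + 174·(-31) = 6).


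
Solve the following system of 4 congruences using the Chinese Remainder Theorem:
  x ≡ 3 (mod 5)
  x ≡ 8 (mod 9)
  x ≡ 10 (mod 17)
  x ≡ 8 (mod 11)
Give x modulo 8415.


Product of moduli M = 5 · 9 · 17 · 11 = 8415.
Merge one congruence at a time:
  Start: x ≡ 3 (mod 5).
  Combine with x ≡ 8 (mod 9); new modulus lcm = 45.
    Write x = 3 + 5·t and substitute into x ≡ 8 (mod 9): 5·t ≡ 8 − 3 = 5 (mod 9).
    The inverse of 5 mod 9 is 2 (since 5·2 = 10 = 1·9 + 1), so t ≡ 2·5 = 10 ≡ 1 (mod 9).
    Then x = 3 + 5·1 = 8, valid modulo lcm(5, 9) = 45: x ≡ 8 (mod 45).
  Combine with x ≡ 10 (mod 17); new modulus lcm = 765.
    Write x = 8 + 45·t and substitute into x ≡ 10 (mod 17): 45·t ≡ 10 − 8 = 2 (mod 17).
    Reduce coefficients mod 17: 11·t ≡ 2 (mod 17).
    The inverse of 11 mod 17 is 14 (since 11·14 = 154 = 9·17 + 1), so t ≡ 14·2 = 28 ≡ 11 (mod 17).
    Then x = 8 + 45·11 = 503, valid modulo lcm(45, 17) = 765: x ≡ 503 (mod 765).
  Combine with x ≡ 8 (mod 11); new modulus lcm = 8415.
    Write x = 503 + 765·t and substitute into x ≡ 8 (mod 11): 765·t ≡ 8 − 503 = -495 (mod 11).
    Reduce coefficients mod 11: 6·t ≡ 0 (mod 11).
    The inverse of 6 mod 11 is 2 (since 6·2 = 12 = 1·11 + 1), so t ≡ 2·0 = 0 ≡ 0 (mod 11).
    Then x = 503 + 765·0 = 503, valid modulo lcm(765, 11) = 8415: x ≡ 503 (mod 8415).
Verify against each original: 503 mod 5 = 3, 503 mod 9 = 8, 503 mod 17 = 10, 503 mod 11 = 8.

x ≡ 503 (mod 8415).


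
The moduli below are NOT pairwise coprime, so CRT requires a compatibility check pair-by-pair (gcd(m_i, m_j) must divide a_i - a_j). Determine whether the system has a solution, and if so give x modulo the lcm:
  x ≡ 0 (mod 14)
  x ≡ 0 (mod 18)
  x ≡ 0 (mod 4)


Moduli 14, 18, 4 are not pairwise coprime, so CRT works modulo lcm(m_i) when all pairwise compatibility conditions hold.
Pairwise compatibility: gcd(m_i, m_j) must divide a_i - a_j for every pair.
Merge one congruence at a time:
  Start: x ≡ 0 (mod 14).
  Combine with x ≡ 0 (mod 18): gcd(14, 18) = 2; 0 - 0 = 0, which IS divisible by 2, so compatible.
    Write x = 0 + 14·t and substitute into x ≡ 0 (mod 18): 14·t ≡ 0 − 0 = 0 (mod 18).
    Divide the congruence (and modulus) by g = 2: 7·t ≡ 0 (mod 9).
    The inverse of 7 mod 9 is 4 (since 7·4 = 28 = 3·9 + 1), so t ≡ 4·0 = 0 ≡ 0 (mod 9).
    Then x = 0 + 14·0 = 0, valid modulo lcm(14, 18) = 126: x ≡ 0 (mod 126).
  Combine with x ≡ 0 (mod 4): gcd(126, 4) = 2; 0 - 0 = 0, which IS divisible by 2, so compatible.
    Write x = 0 + 126·t and substitute into x ≡ 0 (mod 4): 126·t ≡ 0 − 0 = 0 (mod 4).
    Divide the congruence (and modulus) by g = 2: 63·t ≡ 0 (mod 2).
    Reduce coefficients mod 2: 1·t ≡ 0 (mod 2).
    So t ≡ 0 (mod 2).
    Then x = 0 + 126·0 = 0, valid modulo lcm(126, 4) = 252: x ≡ 0 (mod 252).
Verify: 0 mod 14 = 0, 0 mod 18 = 0, 0 mod 4 = 0.

x ≡ 0 (mod 252).


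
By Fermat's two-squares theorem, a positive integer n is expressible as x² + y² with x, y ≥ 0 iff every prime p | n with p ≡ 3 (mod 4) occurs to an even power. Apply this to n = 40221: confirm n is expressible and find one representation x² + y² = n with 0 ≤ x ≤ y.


Step 1: Factor n = 40221 = 3^2 · 41 · 109.
Step 2: Check the mod-4 condition on each prime factor: 3 ≡ 3 (mod 4), exponent 2 (must be even); 41 ≡ 1 (mod 4), exponent 1; 109 ≡ 1 (mod 4), exponent 1.
All primes ≡ 3 (mod 4) appear to even exponent (or don't appear), so by the two-squares theorem n IS expressible as a sum of two squares.
Step 3: Build a representation. Group n = k² · m with k = 3 and m = 41 · 109 = 4469 (a product of primes ≡ 1 (mod 4)); a representation of m scales to one of n via (k·x)² + (k·y)² = k²(x² + y²). Each prime p ≡ 1 (mod 4) is itself a sum of two squares; find a² by testing p − a² for a perfect square:
  41: 41 − 1² = 40, 41 − 2² = 37, 41 − 3² = 32, 41 − 4² = 25 = 5² ⇒ 41 = 4² + 5².
  109: 109 − 1² = 108, 109 − 2² = 105, 109 − 3² = 100 = 10² ⇒ 109 = 3² + 10².
  Combine using the Brahmagupta–Fibonacci identity (a² + b²)(c² + d²) = (ac − bd)² + (ad + bc)² = (ac + bd)² + (ad − bc)²:
  41 · 109 = 4469: from (4² + 5²)(3² + 10²), take (4·3 − 5·10, 4·10 + 5·3) = (12 − 50, 40 + 15) = (-38, 55); dropping signs (only squares matter) gives (38, 55); check 38² + 55² = 1444 + 3025 = 4469 ✓.
  Scale by k = 3: (3·38, 3·55) = (114, 165).
Step 4: Order so x ≤ y and verify: 114² + 165² = 12996 + 27225 = 40221 = n. ✓

n = 40221 = 114² + 165² (one valid representation with x ≤ y).


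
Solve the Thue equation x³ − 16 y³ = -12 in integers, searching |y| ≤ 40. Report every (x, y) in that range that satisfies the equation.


The equation is x³ - 16y³ = -12. For fixed y, x³ = 16·y³ − 12, so a solution requires the RHS to be a perfect cube.
Strategy: iterate y from -40 to 40, compute RHS = 16·y³ − 12, and check whether it is a (positive or negative) perfect cube.
Check small values of y:
  y = 0: RHS = -12 is not a perfect cube.
  y = 1: RHS = 4 is not a perfect cube.
  y = -1: RHS = -28 is not a perfect cube.
  y = 2: RHS = 116 is not a perfect cube.
  y = -2: RHS = -140 is not a perfect cube.
  y = 3: RHS = 420 is not a perfect cube.
  y = -3: RHS = -444 is not a perfect cube.
Continuing the search up to |y| = 40 finds no solutions either.
No (x, y) in the scanned range satisfies the equation.

No integer solutions with |y| ≤ 40.


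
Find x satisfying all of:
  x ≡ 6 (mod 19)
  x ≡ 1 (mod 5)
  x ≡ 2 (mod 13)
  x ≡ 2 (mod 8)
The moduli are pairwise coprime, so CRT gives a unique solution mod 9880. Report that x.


Product of moduli M = 19 · 5 · 13 · 8 = 9880.
Merge one congruence at a time:
  Start: x ≡ 6 (mod 19).
  Combine with x ≡ 1 (mod 5); new modulus lcm = 95.
    Write x = 6 + 19·t and substitute into x ≡ 1 (mod 5): 19·t ≡ 1 − 6 = -5 (mod 5).
    Reduce coefficients mod 5: 4·t ≡ 0 (mod 5).
    The inverse of 4 mod 5 is 4 (since 4·4 = 16 = 3·5 + 1), so t ≡ 4·0 = 0 ≡ 0 (mod 5).
    Then x = 6 + 19·0 = 6, valid modulo lcm(19, 5) = 95: x ≡ 6 (mod 95).
  Combine with x ≡ 2 (mod 13); new modulus lcm = 1235.
    Write x = 6 + 95·t and substitute into x ≡ 2 (mod 13): 95·t ≡ 2 − 6 = -4 (mod 13).
    Reduce coefficients mod 13: 4·t ≡ 9 (mod 13).
    The inverse of 4 mod 13 is 10 (since 4·10 = 40 = 3·13 + 1), so t ≡ 10·9 = 90 ≡ 12 (mod 13).
    Then x = 6 + 95·12 = 1146, valid modulo lcm(95, 13) = 1235: x ≡ 1146 (mod 1235).
  Combine with x ≡ 2 (mod 8); new modulus lcm = 9880.
    Write x = 1146 + 1235·t and substitute into x ≡ 2 (mod 8): 1235·t ≡ 2 − 1146 = -1144 (mod 8).
    Reduce coefficients mod 8: 3·t ≡ 0 (mod 8).
    The inverse of 3 mod 8 is 3 (since 3·3 = 9 = 1·8 + 1), so t ≡ 3·0 = 0 ≡ 0 (mod 8).
    Then x = 1146 + 1235·0 = 1146, valid modulo lcm(1235, 8) = 9880: x ≡ 1146 (mod 9880).
Verify against each original: 1146 mod 19 = 6, 1146 mod 5 = 1, 1146 mod 13 = 2, 1146 mod 8 = 2.

x ≡ 1146 (mod 9880).


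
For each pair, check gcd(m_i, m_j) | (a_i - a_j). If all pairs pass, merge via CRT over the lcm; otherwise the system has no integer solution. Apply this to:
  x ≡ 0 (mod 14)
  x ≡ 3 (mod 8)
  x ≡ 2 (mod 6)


Moduli 14, 8, 6 are not pairwise coprime, so CRT works modulo lcm(m_i) when all pairwise compatibility conditions hold.
Pairwise compatibility: gcd(m_i, m_j) must divide a_i - a_j for every pair.
Merge one congruence at a time:
  Start: x ≡ 0 (mod 14).
  Combine with x ≡ 3 (mod 8): gcd(14, 8) = 2, and 3 - 0 = 3 is NOT divisible by 2.
    ⇒ system is inconsistent (no integer solution).

No solution (the system is inconsistent).


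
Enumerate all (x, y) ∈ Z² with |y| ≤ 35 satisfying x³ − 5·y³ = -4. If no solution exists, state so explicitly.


The equation is x³ - 5y³ = -4. For fixed y, x³ = 5·y³ − 4, so a solution requires the RHS to be a perfect cube.
Strategy: iterate y from -35 to 35, compute RHS = 5·y³ − 4, and check whether it is a (positive or negative) perfect cube.
Check small values of y:
  y = 0: RHS = -4 is not a perfect cube.
  y = 1: RHS = 1 = (1)³ ⇒ x = 1 works.
  y = -1: RHS = -9 is not a perfect cube.
  y = 2: RHS = 36 is not a perfect cube.
  y = -2: RHS = -44 is not a perfect cube.
  y = 3: RHS = 131 is not a perfect cube.
  y = -3: RHS = -139 is not a perfect cube.
Continuing the search up to |y| = 35 finds no further solutions beyond those listed.
Collected solutions: (1, 1).

Solutions (with |y| ≤ 35): (1, 1).


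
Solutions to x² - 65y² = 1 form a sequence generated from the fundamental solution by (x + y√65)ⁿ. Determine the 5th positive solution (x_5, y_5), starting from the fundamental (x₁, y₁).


Step 1: Find the fundamental solution (x₁, y₁) of x² - 65y² = 1.
  Expand √65 as a continued fraction. a₀ = ⌊√65⌋ = 8; iterate m_{k+1} = d_k·a_k − m_k, d_{k+1} = (65 − m_{k+1}²)/d_k, a_{k+1} = ⌊(a₀ + m_{k+1})/d_{k+1}⌋ (starting m₀ = 0, d₀ = 1), with convergents p_k = a_k·p_{k-1} + p_{k-2}, q_k = a_k·q_{k-1} + q_{k-2} (p₋₁ = 1, q₋₁ = 0):
  k = 0: a₀ = 8; p₀/q₀ = 8/1; p₀² − 65·q₀² = 64 − 65 = -1.
  k = 1: m = 8, d = 1, a = ⌊(8 + 8)/1⌋ = 16; p/q = (16·8 + 1)/(16·1 + 0) = 129/16; p² − 65·q² = 16641 − 16640 = 1.
  The first convergent with p² − 65·q² = 1 gives the fundamental solution (x₁, y₁) = (129, 16).
Step 2: Apply the recurrence (x_{n+1}, y_{n+1}) = (x₁x_n + 65y₁y_n, x₁y_n + y₁x_n) repeatedly.
  From (x_1, y_1) = (129, 16): x_2 = 129·129 + 65·16·16 = 33281; y_2 = 129·16 + 16·129 = 4128.
  From (x_2, y_2) = (33281, 4128): x_3 = 129·33281 + 65·16·4128 = 8586369; y_3 = 129·4128 + 16·33281 = 1065008.
  From (x_3, y_3) = (8586369, 1065008): x_4 = 129·8586369 + 65·16·1065008 = 2215249921; y_4 = 129·1065008 + 16·8586369 = 274767936.
  From (x_4, y_4) = (2215249921, 274767936): x_5 = 129·2215249921 + 65·16·274767936 = 571525893249; y_5 = 129·274767936 + 16·2215249921 = 70889062480.
Step 3: Verify x_5² - 65·y_5² = 326641846654067343776001 - 326641846654067343776000 = 1 (should be 1). ✓

(x_1, y_1) = (129, 16); (x_5, y_5) = (571525893249, 70889062480).


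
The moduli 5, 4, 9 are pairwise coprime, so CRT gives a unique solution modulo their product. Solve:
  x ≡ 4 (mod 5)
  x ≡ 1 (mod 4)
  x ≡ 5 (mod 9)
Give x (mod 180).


Moduli 5, 4, 9 are pairwise coprime; by CRT there is a unique solution modulo M = 5 · 4 · 9 = 180.
Solve pairwise, accumulating the modulus:
  Start with x ≡ 4 (mod 5).
  Combine with x ≡ 1 (mod 4): since gcd(5, 4) = 1, we get a unique residue mod 20.
    Write x = 4 + 5·t and substitute into x ≡ 1 (mod 4): 5·t ≡ 1 − 4 = -3 (mod 4).
    Reduce coefficients mod 4: 1·t ≡ 1 (mod 4).
    So t ≡ 1 (mod 4).
    Then x = 4 + 5·1 = 9, valid modulo lcm(5, 4) = 20: x ≡ 9 (mod 20).
  Combine with x ≡ 5 (mod 9): since gcd(20, 9) = 1, we get a unique residue mod 180.
    Write x = 9 + 20·t and substitute into x ≡ 5 (mod 9): 20·t ≡ 5 − 9 = -4 (mod 9).
    Reduce coefficients mod 9: 2·t ≡ 5 (mod 9).
    The inverse of 2 mod 9 is 5 (since 2·5 = 10 = 1·9 + 1), so t ≡ 5·5 = 25 ≡ 7 (mod 9).
    Then x = 9 + 20·7 = 149, valid modulo lcm(20, 9) = 180: x ≡ 149 (mod 180).
Verify: 149 mod 5 = 4 ✓, 149 mod 4 = 1 ✓, 149 mod 9 = 5 ✓.

x ≡ 149 (mod 180).


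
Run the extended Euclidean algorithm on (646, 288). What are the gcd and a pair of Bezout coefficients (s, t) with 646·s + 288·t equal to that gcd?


Euclidean algorithm on (646, 288) — divide until remainder is 0:
  646 = 2 · 288 + 70
  288 = 4 · 70 + 8
  70 = 8 · 8 + 6
  8 = 1 · 6 + 2
  6 = 3 · 2 + 0
gcd(646, 288) = 2.
Track Bezout coefficients alongside the remainders: start with r₀ = 646 = a·1 + b·0 (s = 1, t = 0) and r₁ = 288 = a·0 + b·1 (s = 0, t = 1); each new remainder r_{k+1} = r_{k-1} − q_k·r_k inherits s_{k+1} = s_{k-1} − q_k·s_k, t_{k+1} = t_{k-1} − q_k·t_k, so r_k = a·s_k + b·t_k at every step:
  q = 2: r = 70, s = 1 − 2·0 = 1, t = 0 − 2·1 = -2  (check: 646·1 + 288·(-2) = 70)
  q = 4: r = 8, s = 0 − 4·1 = -4, t = 1 − 4·(-2) = 9  (check: 646·(-4) + 288·9 = 8)
  q = 8: r = 6, s = 1 − 8·(-4) = 33, t = -2 − 8·9 = -74  (check: 646·33 + 288·(-74) = 6)
  q = 1: r = 2, s = -4 − 1·33 = -37, t = 9 − 1·(-74) = 83  (check: 646·(-37) + 288·83 = 2)
The row with r = 2 (the gcd) gives the Bezout coefficients s = -37, t = 83.
Result: 646 · (-37) + 288 · (83) = 2.

gcd(646, 288) = 2; s = -37, t = 83 (check: 646·(-37) + 288·83 = 2).


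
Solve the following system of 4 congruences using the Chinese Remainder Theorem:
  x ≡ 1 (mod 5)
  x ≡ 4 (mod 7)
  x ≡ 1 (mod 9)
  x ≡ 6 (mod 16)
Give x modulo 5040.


Product of moduli M = 5 · 7 · 9 · 16 = 5040.
Merge one congruence at a time:
  Start: x ≡ 1 (mod 5).
  Combine with x ≡ 4 (mod 7); new modulus lcm = 35.
    Write x = 1 + 5·t and substitute into x ≡ 4 (mod 7): 5·t ≡ 4 − 1 = 3 (mod 7).
    The inverse of 5 mod 7 is 3 (since 5·3 = 15 = 2·7 + 1), so t ≡ 3·3 = 9 ≡ 2 (mod 7).
    Then x = 1 + 5·2 = 11, valid modulo lcm(5, 7) = 35: x ≡ 11 (mod 35).
  Combine with x ≡ 1 (mod 9); new modulus lcm = 315.
    Write x = 11 + 35·t and substitute into x ≡ 1 (mod 9): 35·t ≡ 1 − 11 = -10 (mod 9).
    Reduce coefficients mod 9: 8·t ≡ 8 (mod 9).
    The inverse of 8 mod 9 is 8 (since 8·8 = 64 = 7·9 + 1), so t ≡ 8·8 = 64 ≡ 1 (mod 9).
    Then x = 11 + 35·1 = 46, valid modulo lcm(35, 9) = 315: x ≡ 46 (mod 315).
  Combine with x ≡ 6 (mod 16); new modulus lcm = 5040.
    Write x = 46 + 315·t and substitute into x ≡ 6 (mod 16): 315·t ≡ 6 − 46 = -40 (mod 16).
    Reduce coefficients mod 16: 11·t ≡ 8 (mod 16).
    The inverse of 11 mod 16 is 3 (since 11·3 = 33 = 2·16 + 1), so t ≡ 3·8 = 24 ≡ 8 (mod 16).
    Then x = 46 + 315·8 = 2566, valid modulo lcm(315, 16) = 5040: x ≡ 2566 (mod 5040).
Verify against each original: 2566 mod 5 = 1, 2566 mod 7 = 4, 2566 mod 9 = 1, 2566 mod 16 = 6.

x ≡ 2566 (mod 5040).


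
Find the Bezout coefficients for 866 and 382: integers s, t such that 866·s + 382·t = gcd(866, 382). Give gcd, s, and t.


Euclidean algorithm on (866, 382) — divide until remainder is 0:
  866 = 2 · 382 + 102
  382 = 3 · 102 + 76
  102 = 1 · 76 + 26
  76 = 2 · 26 + 24
  26 = 1 · 24 + 2
  24 = 12 · 2 + 0
gcd(866, 382) = 2.
Track Bezout coefficients alongside the remainders: start with r₀ = 866 = a·1 + b·0 (s = 1, t = 0) and r₁ = 382 = a·0 + b·1 (s = 0, t = 1); each new remainder r_{k+1} = r_{k-1} − q_k·r_k inherits s_{k+1} = s_{k-1} − q_k·s_k, t_{k+1} = t_{k-1} − q_k·t_k, so r_k = a·s_k + b·t_k at every step:
  q = 2: r = 102, s = 1 − 2·0 = 1, t = 0 − 2·1 = -2  (check: 866·1 + 382·(-2) = 102)
  q = 3: r = 76, s = 0 − 3·1 = -3, t = 1 − 3·(-2) = 7  (check: 866·(-3) + 382·7 = 76)
  q = 1: r = 26, s = 1 − 1·(-3) = 4, t = -2 − 1·7 = -9  (check: 866·4 + 382·(-9) = 26)
  q = 2: r = 24, s = -3 − 2·4 = -11, t = 7 − 2·(-9) = 25  (check: 866·(-11) + 382·25 = 24)
  q = 1: r = 2, s = 4 − 1·(-11) = 15, t = -9 − 1·25 = -34  (check: 866·15 + 382·(-34) = 2)
The row with r = 2 (the gcd) gives the Bezout coefficients s = 15, t = -34.
Result: 866 · (15) + 382 · (-34) = 2.

gcd(866, 382) = 2; s = 15, t = -34 (check: 866·15 + 382·(-34) = 2).


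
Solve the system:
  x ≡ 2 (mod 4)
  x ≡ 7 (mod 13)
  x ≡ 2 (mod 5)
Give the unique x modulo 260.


Moduli 4, 13, 5 are pairwise coprime; by CRT there is a unique solution modulo M = 4 · 13 · 5 = 260.
Solve pairwise, accumulating the modulus:
  Start with x ≡ 2 (mod 4).
  Combine with x ≡ 7 (mod 13): since gcd(4, 13) = 1, we get a unique residue mod 52.
    Write x = 2 + 4·t and substitute into x ≡ 7 (mod 13): 4·t ≡ 7 − 2 = 5 (mod 13).
    The inverse of 4 mod 13 is 10 (since 4·10 = 40 = 3·13 + 1), so t ≡ 10·5 = 50 ≡ 11 (mod 13).
    Then x = 2 + 4·11 = 46, valid modulo lcm(4, 13) = 52: x ≡ 46 (mod 52).
  Combine with x ≡ 2 (mod 5): since gcd(52, 5) = 1, we get a unique residue mod 260.
    Write x = 46 + 52·t and substitute into x ≡ 2 (mod 5): 52·t ≡ 2 − 46 = -44 (mod 5).
    Reduce coefficients mod 5: 2·t ≡ 1 (mod 5).
    The inverse of 2 mod 5 is 3 (since 2·3 = 6 = 1·5 + 1), so t ≡ 3·1 = 3 ≡ 3 (mod 5).
    Then x = 46 + 52·3 = 202, valid modulo lcm(52, 5) = 260: x ≡ 202 (mod 260).
Verify: 202 mod 4 = 2 ✓, 202 mod 13 = 7 ✓, 202 mod 5 = 2 ✓.

x ≡ 202 (mod 260).


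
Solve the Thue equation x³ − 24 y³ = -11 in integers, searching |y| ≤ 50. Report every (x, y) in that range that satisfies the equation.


The equation is x³ - 24y³ = -11. For fixed y, x³ = 24·y³ − 11, so a solution requires the RHS to be a perfect cube.
Strategy: iterate y from -50 to 50, compute RHS = 24·y³ − 11, and check whether it is a (positive or negative) perfect cube.
Check small values of y:
  y = 0: RHS = -11 is not a perfect cube.
  y = 1: RHS = 13 is not a perfect cube.
  y = -1: RHS = -35 is not a perfect cube.
  y = 2: RHS = 181 is not a perfect cube.
  y = -2: RHS = -203 is not a perfect cube.
  y = 3: RHS = 637 is not a perfect cube.
  y = -3: RHS = -659 is not a perfect cube.
Continuing the search up to |y| = 50 finds no solutions either.
No (x, y) in the scanned range satisfies the equation.

No integer solutions with |y| ≤ 50.


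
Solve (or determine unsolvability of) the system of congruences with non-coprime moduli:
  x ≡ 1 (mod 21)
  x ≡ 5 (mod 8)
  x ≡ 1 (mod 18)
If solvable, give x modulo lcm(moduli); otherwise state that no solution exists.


Moduli 21, 8, 18 are not pairwise coprime, so CRT works modulo lcm(m_i) when all pairwise compatibility conditions hold.
Pairwise compatibility: gcd(m_i, m_j) must divide a_i - a_j for every pair.
Merge one congruence at a time:
  Start: x ≡ 1 (mod 21).
  Combine with x ≡ 5 (mod 8): gcd(21, 8) = 1; 5 - 1 = 4, which IS divisible by 1, so compatible.
    Write x = 1 + 21·t and substitute into x ≡ 5 (mod 8): 21·t ≡ 5 − 1 = 4 (mod 8).
    Reduce coefficients mod 8: 5·t ≡ 4 (mod 8).
    The inverse of 5 mod 8 is 5 (since 5·5 = 25 = 3·8 + 1), so t ≡ 5·4 = 20 ≡ 4 (mod 8).
    Then x = 1 + 21·4 = 85, valid modulo lcm(21, 8) = 168: x ≡ 85 (mod 168).
  Combine with x ≡ 1 (mod 18): gcd(168, 18) = 6; 1 - 85 = -84, which IS divisible by 6, so compatible.
    Write x = 85 + 168·t and substitute into x ≡ 1 (mod 18): 168·t ≡ 1 − 85 = -84 (mod 18).
    Divide the congruence (and modulus) by g = 6: 28·t ≡ -14 (mod 3).
    Reduce coefficients mod 3: 1·t ≡ 1 (mod 3).
    So t ≡ 1 (mod 3).
    Then x = 85 + 168·1 = 253, valid modulo lcm(168, 18) = 504: x ≡ 253 (mod 504).
Verify: 253 mod 21 = 1, 253 mod 8 = 5, 253 mod 18 = 1.

x ≡ 253 (mod 504).


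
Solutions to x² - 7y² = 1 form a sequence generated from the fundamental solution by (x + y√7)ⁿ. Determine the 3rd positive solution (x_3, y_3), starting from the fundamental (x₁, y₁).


Step 1: Find the fundamental solution (x₁, y₁) of x² - 7y² = 1.
  Expand √7 as a continued fraction. a₀ = ⌊√7⌋ = 2; iterate m_{k+1} = d_k·a_k − m_k, d_{k+1} = (7 − m_{k+1}²)/d_k, a_{k+1} = ⌊(a₀ + m_{k+1})/d_{k+1}⌋ (starting m₀ = 0, d₀ = 1), with convergents p_k = a_k·p_{k-1} + p_{k-2}, q_k = a_k·q_{k-1} + q_{k-2} (p₋₁ = 1, q₋₁ = 0):
  k = 0: a₀ = 2; p₀/q₀ = 2/1; p₀² − 7·q₀² = 4 − 7 = -3.
  k = 1: m = 2, d = 3, a = ⌊(2 + 2)/3⌋ = 1; p/q = (1·2 + 1)/(1·1 + 0) = 3/1; p² − 7·q² = 9 − 7 = 2.
  k = 2: m = 1, d = 2, a = ⌊(2 + 1)/2⌋ = 1; p/q = (1·3 + 2)/(1·1 + 1) = 5/2; p² − 7·q² = 25 − 28 = -3.
  k = 3: m = 1, d = 3, a = ⌊(2 + 1)/3⌋ = 1; p/q = (1·5 + 3)/(1·2 + 1) = 8/3; p² − 7·q² = 64 − 63 = 1.
  The first convergent with p² − 7·q² = 1 gives the fundamental solution (x₁, y₁) = (8, 3).
Step 2: Apply the recurrence (x_{n+1}, y_{n+1}) = (x₁x_n + 7y₁y_n, x₁y_n + y₁x_n) repeatedly.
  From (x_1, y_1) = (8, 3): x_2 = 8·8 + 7·3·3 = 127; y_2 = 8·3 + 3·8 = 48.
  From (x_2, y_2) = (127, 48): x_3 = 8·127 + 7·3·48 = 2024; y_3 = 8·48 + 3·127 = 765.
Step 3: Verify x_3² - 7·y_3² = 4096576 - 4096575 = 1 (should be 1). ✓

(x_1, y_1) = (8, 3); (x_3, y_3) = (2024, 765).
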